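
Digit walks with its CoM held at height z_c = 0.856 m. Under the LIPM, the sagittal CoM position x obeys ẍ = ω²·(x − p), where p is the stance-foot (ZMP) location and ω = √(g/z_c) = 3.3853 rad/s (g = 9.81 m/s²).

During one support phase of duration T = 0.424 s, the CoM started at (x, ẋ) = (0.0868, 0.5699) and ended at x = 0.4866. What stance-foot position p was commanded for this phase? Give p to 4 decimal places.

p = 0.0325

ωT = 3.3853·0.424 = 1.435367; cosh(ωT) = 2.219608, sinh(ωT) = 1.981580
x(T) = p + (x₀−p)·cosh(ωT) + (ẋ₀/ω)·sinh(ωT) ⇒ p·(1 − cosh) = x(T) − x₀·cosh − (ẋ₀/ω)·sinh
numerator   = 0.4866 − (0.0868)·2.219608 − (0.5699/3.3853)·1.981580 = -0.039652
denominator = 1 − 2.219608 = -1.219608
p = -0.039652 / -1.219608 = 0.0325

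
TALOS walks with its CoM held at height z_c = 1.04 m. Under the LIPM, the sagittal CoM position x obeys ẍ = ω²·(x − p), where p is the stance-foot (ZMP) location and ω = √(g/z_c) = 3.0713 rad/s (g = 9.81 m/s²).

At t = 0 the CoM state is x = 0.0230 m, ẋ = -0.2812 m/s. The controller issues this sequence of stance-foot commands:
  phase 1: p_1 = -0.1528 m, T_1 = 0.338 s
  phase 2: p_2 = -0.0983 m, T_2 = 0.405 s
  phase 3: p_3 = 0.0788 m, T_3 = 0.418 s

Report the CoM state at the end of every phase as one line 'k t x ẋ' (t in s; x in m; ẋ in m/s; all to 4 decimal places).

phase 1: p=-0.1528, T=0.338, ωT=1.038099, cosh=1.588986, sinh=1.234859; start (x,ẋ)=(0.023000, -0.281200) → end (x,ẋ)=(0.013483, 0.219920)
phase 2: p=-0.0983, T=0.405, ωT=1.243877, cosh=1.878650, sinh=1.590385; start (x,ẋ)=(0.013483, 0.219920) → end (x,ẋ)=(0.225581, 0.959164)
phase 3: p=0.0788, T=0.418, ωT=1.283803, cosh=1.943664, sinh=1.666682; start (x,ẋ)=(0.225581, 0.959164) → end (x,ẋ)=(0.884596, 2.615648)

1 0.3380 0.0135 0.2199
2 0.7430 0.2256 0.9592
3 1.1610 0.8846 2.6156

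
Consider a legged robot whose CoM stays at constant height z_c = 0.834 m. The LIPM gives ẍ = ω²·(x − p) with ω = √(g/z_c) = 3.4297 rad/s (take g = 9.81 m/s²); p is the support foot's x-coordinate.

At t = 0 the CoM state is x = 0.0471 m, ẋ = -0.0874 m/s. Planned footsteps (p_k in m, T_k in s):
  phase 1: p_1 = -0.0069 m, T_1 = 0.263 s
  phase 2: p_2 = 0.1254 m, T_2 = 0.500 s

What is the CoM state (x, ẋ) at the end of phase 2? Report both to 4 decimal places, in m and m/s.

phase 1: p=-0.0069, T=0.263, ωT=0.902011, cosh=1.435154, sinh=1.029401; start (x,ẋ)=(0.047100, -0.087400) → end (x,ẋ)=(0.044366, 0.065217)
phase 2: p=0.1254, T=0.500, ωT=1.714850, cosh=2.867916, sinh=2.687926; start (x,ẋ)=(0.044366, 0.065217) → end (x,ẋ)=(-0.055888, -0.560001)

x = -0.0559, ẋ = -0.5600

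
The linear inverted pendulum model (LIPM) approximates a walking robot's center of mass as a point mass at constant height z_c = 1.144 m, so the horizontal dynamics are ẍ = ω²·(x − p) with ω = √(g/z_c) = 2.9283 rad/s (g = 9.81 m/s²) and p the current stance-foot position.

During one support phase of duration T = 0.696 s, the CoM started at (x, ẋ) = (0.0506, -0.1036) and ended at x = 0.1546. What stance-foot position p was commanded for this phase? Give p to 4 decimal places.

ωT = 2.9283·0.696 = 2.038097; cosh(ωT) = 3.903131, sinh(ωT) = 3.772855
x(T) = p + (x₀−p)·cosh(ωT) + (ẋ₀/ω)·sinh(ωT) ⇒ p·(1 − cosh) = x(T) − x₀·cosh − (ẋ₀/ω)·sinh
numerator   = 0.1546 − (0.0506)·3.903131 − (-0.1036/2.9283)·3.772855 = 0.090581
denominator = 1 − 3.903131 = -2.903131
p = 0.090581 / -2.903131 = -0.0312

p = -0.0312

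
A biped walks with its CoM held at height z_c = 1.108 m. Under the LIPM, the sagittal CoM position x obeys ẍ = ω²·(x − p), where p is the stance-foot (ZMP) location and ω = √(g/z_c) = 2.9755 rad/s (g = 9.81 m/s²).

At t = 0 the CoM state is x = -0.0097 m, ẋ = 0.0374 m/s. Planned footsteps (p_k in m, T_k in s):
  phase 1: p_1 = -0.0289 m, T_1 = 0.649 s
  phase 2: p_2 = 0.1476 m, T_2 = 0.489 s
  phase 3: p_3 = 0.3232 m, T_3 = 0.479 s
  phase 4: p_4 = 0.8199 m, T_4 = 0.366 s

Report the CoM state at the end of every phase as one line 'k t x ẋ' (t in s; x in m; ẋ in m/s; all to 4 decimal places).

phase 1: p=-0.0289, T=0.649, ωT=1.931099, cosh=3.521039, sinh=3.376050; start (x,ẋ)=(-0.009700, 0.037400) → end (x,ẋ)=(0.081139, 0.324559)
phase 2: p=0.1476, T=0.489, ωT=1.455019, cosh=2.258981, sinh=2.025586; start (x,ẋ)=(0.081139, 0.324559) → end (x,ẋ)=(0.218410, 0.332602)
phase 3: p=0.3232, T=0.479, ωT=1.425264, cosh=2.199701, sinh=1.959256; start (x,ẋ)=(0.218410, 0.332602) → end (x,ẋ)=(0.311700, 0.120724)
phase 4: p=0.8199, T=0.366, ωT=1.089033, cosh=1.653971, sinh=1.317429; start (x,ẋ)=(0.311700, 0.120724) → end (x,ẋ)=(0.032803, -1.792476)

1 0.6490 0.0811 0.3246
2 1.1380 0.2184 0.3326
3 1.6170 0.3117 0.1207
4 1.9830 0.0328 -1.7925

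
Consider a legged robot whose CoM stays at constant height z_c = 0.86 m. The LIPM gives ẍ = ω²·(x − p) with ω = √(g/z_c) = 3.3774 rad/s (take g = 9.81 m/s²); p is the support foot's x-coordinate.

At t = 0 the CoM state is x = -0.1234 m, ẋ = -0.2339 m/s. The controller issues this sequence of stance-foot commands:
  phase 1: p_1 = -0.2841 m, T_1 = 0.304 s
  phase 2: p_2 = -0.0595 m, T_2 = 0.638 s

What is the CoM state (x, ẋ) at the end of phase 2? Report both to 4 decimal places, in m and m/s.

phase 1: p=-0.2841, T=0.304, ωT=1.026730, cosh=1.575048, sinh=1.216872; start (x,ẋ)=(-0.123400, -0.233900) → end (x,ẋ)=(-0.115264, 0.292051)
phase 2: p=-0.0595, T=0.638, ωT=2.154781, cosh=4.370966, sinh=4.255037; start (x,ẋ)=(-0.115264, 0.292051) → end (x,ẋ)=(0.064702, 0.475170)

x = 0.0647, ẋ = 0.4752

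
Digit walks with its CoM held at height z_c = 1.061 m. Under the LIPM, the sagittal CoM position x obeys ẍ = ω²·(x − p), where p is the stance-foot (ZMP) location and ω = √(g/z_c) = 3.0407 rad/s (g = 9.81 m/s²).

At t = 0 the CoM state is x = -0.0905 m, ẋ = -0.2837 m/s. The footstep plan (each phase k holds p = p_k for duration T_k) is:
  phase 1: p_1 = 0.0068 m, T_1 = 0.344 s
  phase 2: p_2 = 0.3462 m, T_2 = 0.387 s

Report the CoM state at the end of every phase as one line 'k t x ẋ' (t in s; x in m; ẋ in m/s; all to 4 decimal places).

phase 1: p=0.0068, T=0.344, ωT=1.046001, cosh=1.598793, sinh=1.247453; start (x,ẋ)=(-0.090500, -0.283700) → end (x,ẋ)=(-0.265151, -0.822649)
phase 2: p=0.3462, T=0.387, ωT=1.176751, cosh=1.776048, sinh=1.467769; start (x,ẋ)=(-0.265151, -0.822649) → end (x,ẋ)=(-1.136688, -4.189552)

1 0.3440 -0.2652 -0.8226
2 0.7310 -1.1367 -4.1896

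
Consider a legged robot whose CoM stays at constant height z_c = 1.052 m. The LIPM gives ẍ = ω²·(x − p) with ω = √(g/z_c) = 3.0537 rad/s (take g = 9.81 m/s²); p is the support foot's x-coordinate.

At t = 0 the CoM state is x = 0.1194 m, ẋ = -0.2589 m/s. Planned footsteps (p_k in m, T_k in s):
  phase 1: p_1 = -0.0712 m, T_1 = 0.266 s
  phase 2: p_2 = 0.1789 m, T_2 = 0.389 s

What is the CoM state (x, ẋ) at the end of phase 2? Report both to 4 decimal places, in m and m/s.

x = 0.1402, ẋ = 0.0010

phase 1: p=-0.0712, T=0.266, ωT=0.812284, cosh=1.348446, sinh=0.904603; start (x,ẋ)=(0.119400, -0.258900) → end (x,ẋ)=(0.109119, 0.177398)
phase 2: p=0.1789, T=0.389, ωT=1.187889, cosh=1.792507, sinh=1.487643; start (x,ẋ)=(0.109119, 0.177398) → end (x,ẋ)=(0.140239, 0.000987)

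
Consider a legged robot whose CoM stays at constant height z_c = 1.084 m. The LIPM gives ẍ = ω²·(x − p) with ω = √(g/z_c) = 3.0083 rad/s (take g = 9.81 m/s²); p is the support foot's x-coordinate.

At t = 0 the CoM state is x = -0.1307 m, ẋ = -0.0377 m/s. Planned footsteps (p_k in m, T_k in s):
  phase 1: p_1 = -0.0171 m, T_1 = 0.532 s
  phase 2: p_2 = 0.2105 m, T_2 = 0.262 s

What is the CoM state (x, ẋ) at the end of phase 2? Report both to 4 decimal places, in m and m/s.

phase 1: p=-0.0171, T=0.532, ωT=1.600416, cosh=2.578452, sinh=2.376639; start (x,ẋ)=(-0.130700, -0.037700) → end (x,ẋ)=(-0.339796, -0.909407)
phase 2: p=0.2105, T=0.262, ωT=0.788175, cosh=1.327026, sinh=0.872352; start (x,ẋ)=(-0.339796, -0.909407) → end (x,ẋ)=(-0.783469, -2.650947)

x = -0.7835, ẋ = -2.6509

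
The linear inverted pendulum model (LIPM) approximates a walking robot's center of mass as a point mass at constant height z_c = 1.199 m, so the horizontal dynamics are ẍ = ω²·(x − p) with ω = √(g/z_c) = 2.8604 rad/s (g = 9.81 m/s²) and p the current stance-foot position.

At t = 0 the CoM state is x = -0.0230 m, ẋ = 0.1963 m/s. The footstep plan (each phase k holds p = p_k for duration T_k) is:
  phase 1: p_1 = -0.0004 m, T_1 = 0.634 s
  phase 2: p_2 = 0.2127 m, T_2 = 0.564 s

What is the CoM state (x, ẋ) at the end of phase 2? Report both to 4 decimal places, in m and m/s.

phase 1: p=-0.0004, T=0.634, ωT=1.813494, cosh=3.147458, sinh=2.984374; start (x,ẋ)=(-0.023000, 0.196300) → end (x,ẋ)=(0.133275, 0.424921)
phase 2: p=0.2127, T=0.564, ωT=1.613266, cosh=2.609206, sinh=2.409970; start (x,ẋ)=(0.133275, 0.424921) → end (x,ẋ)=(0.363473, 0.561195)

x = 0.3635, ẋ = 0.5612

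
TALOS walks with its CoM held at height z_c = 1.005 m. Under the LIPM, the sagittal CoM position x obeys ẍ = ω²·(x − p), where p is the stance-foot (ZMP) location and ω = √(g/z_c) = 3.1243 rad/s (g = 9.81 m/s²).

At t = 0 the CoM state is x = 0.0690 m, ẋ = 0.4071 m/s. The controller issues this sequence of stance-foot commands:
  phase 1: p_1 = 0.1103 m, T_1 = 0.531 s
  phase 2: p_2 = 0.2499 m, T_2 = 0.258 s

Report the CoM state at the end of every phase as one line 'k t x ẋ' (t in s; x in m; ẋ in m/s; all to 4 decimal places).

1 0.5310 0.3278 0.7815
2 0.7890 0.5787 1.2675

phase 1: p=0.1103, T=0.531, ωT=1.659003, cosh=2.722200, sinh=2.531871; start (x,ẋ)=(0.069000, 0.407100) → end (x,ẋ)=(0.327779, 0.781511)
phase 2: p=0.2499, T=0.258, ωT=0.806069, cosh=1.342850, sinh=0.896240; start (x,ẋ)=(0.327779, 0.781511) → end (x,ẋ)=(0.578665, 1.267523)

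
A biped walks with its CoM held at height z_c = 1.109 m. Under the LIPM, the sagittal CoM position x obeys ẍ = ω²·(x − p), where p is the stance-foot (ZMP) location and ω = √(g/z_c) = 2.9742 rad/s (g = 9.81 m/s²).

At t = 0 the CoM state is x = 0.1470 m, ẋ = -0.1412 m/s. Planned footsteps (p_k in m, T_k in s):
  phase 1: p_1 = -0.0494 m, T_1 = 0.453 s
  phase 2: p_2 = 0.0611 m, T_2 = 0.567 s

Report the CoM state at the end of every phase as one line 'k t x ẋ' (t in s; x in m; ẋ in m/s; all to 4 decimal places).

1 0.4530 0.2688 0.7577
2 1.0200 1.3053 3.7263

phase 1: p=-0.0494, T=0.453, ωT=1.347313, cosh=2.053505, sinh=1.793568; start (x,ẋ)=(0.147000, -0.141200) → end (x,ẋ)=(0.268759, 0.757727)
phase 2: p=0.0611, T=0.567, ωT=1.686371, cosh=2.792521, sinh=2.607330; start (x,ẋ)=(0.268759, 0.757727) → end (x,ẋ)=(1.305253, 3.726305)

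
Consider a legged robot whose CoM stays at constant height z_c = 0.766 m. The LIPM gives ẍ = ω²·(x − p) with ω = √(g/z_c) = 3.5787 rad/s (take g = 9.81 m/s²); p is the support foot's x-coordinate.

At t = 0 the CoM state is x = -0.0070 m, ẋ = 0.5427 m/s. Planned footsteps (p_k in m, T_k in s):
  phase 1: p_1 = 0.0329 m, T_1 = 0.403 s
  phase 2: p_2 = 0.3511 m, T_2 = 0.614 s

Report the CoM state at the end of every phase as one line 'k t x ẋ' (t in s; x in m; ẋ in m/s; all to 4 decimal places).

1 0.4030 0.2466 0.9268
2 1.0170 1.0262 2.5606

phase 1: p=0.0329, T=0.403, ωT=1.442216, cosh=2.233231, sinh=1.996828; start (x,ẋ)=(-0.007000, 0.542700) → end (x,ẋ)=(0.246608, 0.926847)
phase 2: p=0.3511, T=0.614, ωT=2.197322, cosh=4.555988, sinh=4.444887; start (x,ẋ)=(0.246608, 0.926847) → end (x,ẋ)=(1.026215, 2.560552)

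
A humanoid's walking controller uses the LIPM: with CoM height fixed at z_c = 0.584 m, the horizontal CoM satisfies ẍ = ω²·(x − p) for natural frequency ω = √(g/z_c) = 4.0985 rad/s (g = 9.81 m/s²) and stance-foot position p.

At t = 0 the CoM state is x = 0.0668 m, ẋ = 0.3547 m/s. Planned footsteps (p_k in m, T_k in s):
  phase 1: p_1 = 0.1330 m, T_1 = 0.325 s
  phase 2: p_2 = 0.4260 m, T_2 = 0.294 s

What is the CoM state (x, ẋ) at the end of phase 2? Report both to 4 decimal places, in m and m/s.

phase 1: p=0.1330, T=0.325, ωT=1.332012, cosh=2.026303, sinh=1.762357; start (x,ẋ)=(0.066800, 0.354700) → end (x,ẋ)=(0.151380, 0.240566)
phase 2: p=0.4260, T=0.294, ωT=1.204959, cosh=1.818163, sinh=1.518459; start (x,ẋ)=(0.151380, 0.240566) → end (x,ẋ)=(0.015823, -1.271684)

x = 0.0158, ẋ = -1.2717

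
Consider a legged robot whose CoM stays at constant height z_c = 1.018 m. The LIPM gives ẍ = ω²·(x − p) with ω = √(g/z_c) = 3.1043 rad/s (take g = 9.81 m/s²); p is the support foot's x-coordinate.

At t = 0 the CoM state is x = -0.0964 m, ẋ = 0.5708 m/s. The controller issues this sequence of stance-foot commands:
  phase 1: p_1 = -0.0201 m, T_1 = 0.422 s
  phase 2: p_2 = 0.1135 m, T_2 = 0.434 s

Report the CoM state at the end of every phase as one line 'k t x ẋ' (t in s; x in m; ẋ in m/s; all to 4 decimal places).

phase 1: p=-0.0201, T=0.422, ωT=1.310015, cosh=1.988022, sinh=1.718206; start (x,ẋ)=(-0.096400, 0.570800) → end (x,ẋ)=(0.144147, 0.727792)
phase 2: p=0.1135, T=0.434, ωT=1.347266, cosh=2.053422, sinh=1.793472; start (x,ẋ)=(0.144147, 0.727792) → end (x,ẋ)=(0.596905, 1.665092)

1 0.4220 0.1441 0.7278
2 0.8560 0.5969 1.6651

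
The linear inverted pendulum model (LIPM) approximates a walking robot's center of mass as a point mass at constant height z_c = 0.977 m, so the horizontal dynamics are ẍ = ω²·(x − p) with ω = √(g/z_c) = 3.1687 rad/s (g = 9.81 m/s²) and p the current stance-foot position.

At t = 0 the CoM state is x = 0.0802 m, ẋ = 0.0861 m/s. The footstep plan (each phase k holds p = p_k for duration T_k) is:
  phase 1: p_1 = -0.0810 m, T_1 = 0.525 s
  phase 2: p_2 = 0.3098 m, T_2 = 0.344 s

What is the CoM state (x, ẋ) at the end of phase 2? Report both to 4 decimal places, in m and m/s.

x = 1.1458, ẋ = 3.0384

phase 1: p=-0.0810, T=0.525, ωT=1.663568, cosh=2.733784, sinh=2.544323; start (x,ẋ)=(0.080200, 0.086100) → end (x,ẋ)=(0.428820, 1.535005)
phase 2: p=0.3098, T=0.344, ωT=1.090033, cosh=1.655289, sinh=1.319083; start (x,ẋ)=(0.428820, 1.535005) → end (x,ẋ)=(1.145813, 3.038355)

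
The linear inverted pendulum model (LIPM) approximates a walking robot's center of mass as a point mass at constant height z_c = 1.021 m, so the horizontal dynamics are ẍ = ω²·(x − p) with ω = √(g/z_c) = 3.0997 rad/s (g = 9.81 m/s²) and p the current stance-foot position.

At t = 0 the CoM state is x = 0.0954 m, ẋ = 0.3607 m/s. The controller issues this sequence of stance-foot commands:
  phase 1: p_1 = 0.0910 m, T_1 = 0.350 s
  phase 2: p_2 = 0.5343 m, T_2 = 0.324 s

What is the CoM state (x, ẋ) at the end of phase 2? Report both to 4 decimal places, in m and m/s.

phase 1: p=0.0910, T=0.350, ωT=1.084895, cosh=1.648533, sinh=1.310596; start (x,ẋ)=(0.095400, 0.360700) → end (x,ẋ)=(0.250762, 0.612501)
phase 2: p=0.5343, T=0.324, ωT=1.004303, cosh=1.548152, sinh=1.181852; start (x,ẋ)=(0.250762, 0.612501) → end (x,ẋ)=(0.328875, -0.090463)

x = 0.3289, ẋ = -0.0905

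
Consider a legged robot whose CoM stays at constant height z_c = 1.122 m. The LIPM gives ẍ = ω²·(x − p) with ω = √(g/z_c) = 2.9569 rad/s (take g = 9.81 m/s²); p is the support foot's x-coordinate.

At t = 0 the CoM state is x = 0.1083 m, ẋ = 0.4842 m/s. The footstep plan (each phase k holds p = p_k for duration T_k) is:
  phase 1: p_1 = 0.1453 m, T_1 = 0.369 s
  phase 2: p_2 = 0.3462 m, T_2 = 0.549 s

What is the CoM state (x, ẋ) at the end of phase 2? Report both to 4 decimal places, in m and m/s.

x = 0.7672, ẋ = 1.4013

phase 1: p=0.1453, T=0.369, ωT=1.091096, cosh=1.656692, sinh=1.320844; start (x,ẋ)=(0.108300, 0.484200) → end (x,ẋ)=(0.300294, 0.657663)
phase 2: p=0.3462, T=0.549, ωT=1.623338, cosh=2.633613, sinh=2.436374; start (x,ẋ)=(0.300294, 0.657663) → end (x,ẋ)=(0.767191, 1.401317)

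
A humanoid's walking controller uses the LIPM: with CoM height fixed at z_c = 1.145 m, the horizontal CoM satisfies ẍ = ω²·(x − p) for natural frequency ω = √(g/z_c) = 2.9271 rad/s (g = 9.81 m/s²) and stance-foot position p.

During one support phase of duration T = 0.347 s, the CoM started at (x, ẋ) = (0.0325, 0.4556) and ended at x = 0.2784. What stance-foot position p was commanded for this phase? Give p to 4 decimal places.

ωT = 2.9271·0.347 = 1.015704; cosh(ωT) = 1.561727, sinh(ωT) = 1.199579
x(T) = p + (x₀−p)·cosh(ωT) + (ẋ₀/ω)·sinh(ωT) ⇒ p·(1 − cosh) = x(T) − x₀·cosh − (ẋ₀/ω)·sinh
numerator   = 0.2784 − (0.0325)·1.561727 − (0.4556/2.9271)·1.199579 = 0.040931
denominator = 1 − 1.561727 = -0.561727
p = 0.040931 / -0.561727 = -0.0729

p = -0.0729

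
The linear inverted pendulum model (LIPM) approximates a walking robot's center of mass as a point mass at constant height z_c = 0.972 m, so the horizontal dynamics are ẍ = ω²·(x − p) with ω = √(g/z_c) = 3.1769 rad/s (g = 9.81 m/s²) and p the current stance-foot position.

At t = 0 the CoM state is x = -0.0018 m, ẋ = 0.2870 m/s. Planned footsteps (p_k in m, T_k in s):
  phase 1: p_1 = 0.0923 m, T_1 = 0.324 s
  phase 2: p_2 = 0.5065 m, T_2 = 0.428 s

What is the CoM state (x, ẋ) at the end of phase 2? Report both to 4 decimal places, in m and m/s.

phase 1: p=0.0923, T=0.324, ωT=1.029316, cosh=1.578200, sinh=1.220949; start (x,ẋ)=(-0.001800, 0.287000) → end (x,ẋ)=(0.054091, 0.087945)
phase 2: p=0.5065, T=0.428, ωT=1.359713, cosh=2.075905, sinh=1.819171; start (x,ẋ)=(0.054091, 0.087945) → end (x,ẋ)=(-0.382298, -2.432049)

x = -0.3823, ẋ = -2.4320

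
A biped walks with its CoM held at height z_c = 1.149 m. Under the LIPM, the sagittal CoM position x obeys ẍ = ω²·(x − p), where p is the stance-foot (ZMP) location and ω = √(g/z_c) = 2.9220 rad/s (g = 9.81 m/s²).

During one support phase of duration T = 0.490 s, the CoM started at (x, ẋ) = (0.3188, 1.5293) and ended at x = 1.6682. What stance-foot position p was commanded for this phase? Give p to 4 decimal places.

ωT = 2.9220·0.490 = 1.431780; cosh(ωT) = 2.212514, sinh(ωT) = 1.973630
x(T) = p + (x₀−p)·cosh(ωT) + (ẋ₀/ω)·sinh(ωT) ⇒ p·(1 − cosh) = x(T) − x₀·cosh − (ẋ₀/ω)·sinh
numerator   = 1.6682 − (0.3188)·2.212514 − (1.5293/2.9220)·1.973630 = -0.070097
denominator = 1 − 2.212514 = -1.212514
p = -0.070097 / -1.212514 = 0.0578

p = 0.0578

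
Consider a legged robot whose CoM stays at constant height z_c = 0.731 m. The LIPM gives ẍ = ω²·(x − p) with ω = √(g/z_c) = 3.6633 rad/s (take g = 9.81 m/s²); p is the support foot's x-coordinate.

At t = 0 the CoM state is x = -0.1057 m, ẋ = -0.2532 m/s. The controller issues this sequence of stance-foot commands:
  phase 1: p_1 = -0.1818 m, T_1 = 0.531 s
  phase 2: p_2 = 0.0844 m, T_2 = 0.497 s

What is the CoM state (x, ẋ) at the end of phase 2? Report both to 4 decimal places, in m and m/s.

x = -0.6067, ẋ = -2.3860

phase 1: p=-0.1818, T=0.531, ωT=1.945212, cosh=3.569037, sinh=3.426080; start (x,ẋ)=(-0.105700, -0.253200) → end (x,ẋ)=(-0.147000, 0.051433)
phase 2: p=0.0844, T=0.497, ωT=1.820660, cosh=3.168926, sinh=3.007008; start (x,ẋ)=(-0.147000, 0.051433) → end (x,ẋ)=(-0.606672, -2.386018)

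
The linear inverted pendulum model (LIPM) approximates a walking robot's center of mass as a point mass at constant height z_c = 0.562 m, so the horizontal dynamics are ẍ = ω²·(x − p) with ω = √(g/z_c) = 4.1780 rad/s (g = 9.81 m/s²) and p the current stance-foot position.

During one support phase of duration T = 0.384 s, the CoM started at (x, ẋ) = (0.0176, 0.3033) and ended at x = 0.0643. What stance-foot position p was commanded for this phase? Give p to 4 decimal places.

ωT = 4.1780·0.384 = 1.604352; cosh(ωT) = 2.587827, sinh(ωT) = 2.386808
x(T) = p + (x₀−p)·cosh(ωT) + (ẋ₀/ω)·sinh(ωT) ⇒ p·(1 − cosh) = x(T) − x₀·cosh − (ẋ₀/ω)·sinh
numerator   = 0.0643 − (0.0176)·2.587827 − (0.3033/4.1780)·2.386808 = -0.154515
denominator = 1 − 2.587827 = -1.587827
p = -0.154515 / -1.587827 = 0.0973

p = 0.0973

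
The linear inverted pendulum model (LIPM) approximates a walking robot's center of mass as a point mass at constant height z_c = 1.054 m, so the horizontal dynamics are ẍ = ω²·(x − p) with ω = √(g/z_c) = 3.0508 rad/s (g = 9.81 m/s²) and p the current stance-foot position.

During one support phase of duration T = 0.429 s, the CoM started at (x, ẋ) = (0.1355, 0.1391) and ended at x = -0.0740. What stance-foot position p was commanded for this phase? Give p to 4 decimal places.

p = 0.4273

ωT = 3.0508·0.429 = 1.308793; cosh(ωT) = 1.985925, sinh(ωT) = 1.715779
x(T) = p + (x₀−p)·cosh(ωT) + (ẋ₀/ω)·sinh(ωT) ⇒ p·(1 − cosh) = x(T) − x₀·cosh − (ẋ₀/ω)·sinh
numerator   = -0.0740 − (0.1355)·1.985925 − (0.1391/3.0508)·1.715779 = -0.421323
denominator = 1 − 1.985925 = -0.985925
p = -0.421323 / -0.985925 = 0.4273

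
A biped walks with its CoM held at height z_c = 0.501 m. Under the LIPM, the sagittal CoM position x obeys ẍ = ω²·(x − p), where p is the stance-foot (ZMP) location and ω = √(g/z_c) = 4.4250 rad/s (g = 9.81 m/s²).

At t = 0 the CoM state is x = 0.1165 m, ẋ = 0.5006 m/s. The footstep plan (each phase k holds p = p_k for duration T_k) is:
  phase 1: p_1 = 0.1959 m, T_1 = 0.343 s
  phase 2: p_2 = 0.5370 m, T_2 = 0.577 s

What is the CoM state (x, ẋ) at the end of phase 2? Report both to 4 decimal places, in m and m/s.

x = -0.6807, ẋ = -5.2562

phase 1: p=0.1959, T=0.343, ωT=1.517775, cosh=2.390631, sinh=2.171432; start (x,ẋ)=(0.116500, 0.500600) → end (x,ẋ)=(0.251738, 0.433828)
phase 2: p=0.5370, T=0.577, ωT=2.553225, cosh=6.463152, sinh=6.385322; start (x,ẋ)=(0.251738, 0.433828) → end (x,ẋ)=(-0.680674, -5.256198)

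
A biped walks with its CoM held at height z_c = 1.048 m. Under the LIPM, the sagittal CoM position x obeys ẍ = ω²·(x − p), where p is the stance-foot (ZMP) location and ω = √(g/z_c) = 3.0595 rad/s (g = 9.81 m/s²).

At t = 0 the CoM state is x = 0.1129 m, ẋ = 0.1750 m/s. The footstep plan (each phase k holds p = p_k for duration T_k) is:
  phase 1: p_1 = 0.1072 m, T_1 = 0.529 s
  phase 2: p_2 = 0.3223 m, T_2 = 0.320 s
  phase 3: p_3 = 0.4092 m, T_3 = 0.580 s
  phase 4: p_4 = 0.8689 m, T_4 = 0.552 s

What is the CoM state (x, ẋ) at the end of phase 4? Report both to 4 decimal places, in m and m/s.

phase 1: p=0.1072, T=0.529, ωT=1.618475, cosh=2.621797, sinh=2.423596; start (x,ẋ)=(0.112900, 0.175000) → end (x,ẋ)=(0.260771, 0.501080)
phase 2: p=0.3223, T=0.320, ωT=0.979040, cosh=1.518786, sinh=1.143114; start (x,ẋ)=(0.260771, 0.501080) → end (x,ẋ)=(0.416068, 0.545845)
phase 3: p=0.4092, T=0.580, ωT=1.774510, cosh=3.033479, sinh=2.863912; start (x,ẋ)=(0.416068, 0.545845) → end (x,ẋ)=(0.940985, 1.715990)
phase 4: p=0.8689, T=0.552, ωT=1.688844, cosh=2.798976, sinh=2.614243; start (x,ẋ)=(0.940985, 1.715990) → end (x,ẋ)=(2.536922, 5.379571)

x = 2.5369, ẋ = 5.3796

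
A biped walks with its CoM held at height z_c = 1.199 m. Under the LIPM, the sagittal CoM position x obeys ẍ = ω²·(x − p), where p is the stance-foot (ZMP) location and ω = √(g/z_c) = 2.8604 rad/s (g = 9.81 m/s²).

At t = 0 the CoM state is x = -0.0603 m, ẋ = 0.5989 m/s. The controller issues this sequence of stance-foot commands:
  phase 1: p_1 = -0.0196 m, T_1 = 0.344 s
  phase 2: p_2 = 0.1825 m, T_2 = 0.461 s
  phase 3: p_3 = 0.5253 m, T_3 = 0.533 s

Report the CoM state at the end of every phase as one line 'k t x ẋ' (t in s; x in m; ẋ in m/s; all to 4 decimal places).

phase 1: p=-0.0196, T=0.344, ωT=0.983978, cosh=1.524448, sinh=1.150627; start (x,ẋ)=(-0.060300, 0.598900) → end (x,ẋ)=(0.159269, 0.779038)
phase 2: p=0.1825, T=0.461, ωT=1.318644, cosh=2.002924, sinh=1.735426; start (x,ẋ)=(0.159269, 0.779038) → end (x,ẋ)=(0.608618, 1.445035)
phase 3: p=0.5253, T=0.533, ωT=1.524593, cosh=2.405492, sinh=2.187783; start (x,ẋ)=(0.608618, 1.445035) → end (x,ẋ)=(1.830960, 3.997422)

1 0.3440 0.1593 0.7790
2 0.8050 0.6086 1.4450
3 1.3380 1.8310 3.9974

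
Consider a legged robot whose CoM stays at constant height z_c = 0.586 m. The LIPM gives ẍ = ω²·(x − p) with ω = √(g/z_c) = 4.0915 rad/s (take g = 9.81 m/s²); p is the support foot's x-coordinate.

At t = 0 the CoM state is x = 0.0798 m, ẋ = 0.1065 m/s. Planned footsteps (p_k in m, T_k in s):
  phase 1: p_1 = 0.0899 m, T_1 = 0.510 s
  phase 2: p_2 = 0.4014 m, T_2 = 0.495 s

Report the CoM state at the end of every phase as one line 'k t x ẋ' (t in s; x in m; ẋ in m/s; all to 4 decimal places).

phase 1: p=0.0899, T=0.510, ωT=2.086665, cosh=4.091049, sinh=3.966948; start (x,ẋ)=(0.079800, 0.106500) → end (x,ẋ)=(0.151838, 0.271766)
phase 2: p=0.4014, T=0.495, ωT=2.025292, cosh=3.855141, sinh=3.723186; start (x,ẋ)=(0.151838, 0.271766) → end (x,ẋ)=(-0.313394, -2.753980)

1 0.5100 0.1518 0.2718
2 1.0050 -0.3134 -2.7540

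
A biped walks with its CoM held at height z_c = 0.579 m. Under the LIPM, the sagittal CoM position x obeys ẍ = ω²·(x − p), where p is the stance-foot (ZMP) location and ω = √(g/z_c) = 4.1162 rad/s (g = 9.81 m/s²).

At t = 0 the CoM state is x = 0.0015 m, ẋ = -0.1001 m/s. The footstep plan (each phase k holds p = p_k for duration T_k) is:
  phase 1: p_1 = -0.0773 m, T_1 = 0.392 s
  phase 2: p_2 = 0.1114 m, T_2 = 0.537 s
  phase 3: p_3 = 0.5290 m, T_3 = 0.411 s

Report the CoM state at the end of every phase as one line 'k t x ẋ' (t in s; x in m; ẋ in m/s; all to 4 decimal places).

phase 1: p=-0.0773, T=0.392, ωT=1.613550, cosh=2.609892, sinh=2.410713; start (x,ẋ)=(0.001500, -0.100100) → end (x,ẋ)=(0.069734, 0.520680)
phase 2: p=0.1114, T=0.537, ωT=2.210399, cosh=4.614507, sinh=4.504851; start (x,ẋ)=(0.069734, 0.520680) → end (x,ẋ)=(0.488977, 1.630085)
phase 3: p=0.5290, T=0.411, ωT=1.691758, cosh=2.806607, sinh=2.622411; start (x,ẋ)=(0.488977, 1.630085) → end (x,ẋ)=(1.455190, 4.142982)

1 0.3920 0.0697 0.5207
2 0.9290 0.4890 1.6301
3 1.3400 1.4552 4.1430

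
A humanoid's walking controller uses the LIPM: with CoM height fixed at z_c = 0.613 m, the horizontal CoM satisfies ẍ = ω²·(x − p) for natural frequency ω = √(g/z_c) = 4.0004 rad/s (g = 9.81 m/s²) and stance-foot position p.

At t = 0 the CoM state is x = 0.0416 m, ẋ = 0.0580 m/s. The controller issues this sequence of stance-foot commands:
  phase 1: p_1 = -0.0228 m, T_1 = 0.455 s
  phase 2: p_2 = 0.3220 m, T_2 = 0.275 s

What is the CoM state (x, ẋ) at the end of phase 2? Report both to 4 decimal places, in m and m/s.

x = 0.4796, ẋ = 1.0790

phase 1: p=-0.0228, T=0.455, ωT=1.820182, cosh=3.167489, sinh=3.005493; start (x,ẋ)=(0.041600, 0.058000) → end (x,ẋ)=(0.224762, 0.958007)
phase 2: p=0.3220, T=0.275, ωT=1.100110, cosh=1.668665, sinh=1.335831; start (x,ẋ)=(0.224762, 0.958007) → end (x,ẋ)=(0.479643, 1.078964)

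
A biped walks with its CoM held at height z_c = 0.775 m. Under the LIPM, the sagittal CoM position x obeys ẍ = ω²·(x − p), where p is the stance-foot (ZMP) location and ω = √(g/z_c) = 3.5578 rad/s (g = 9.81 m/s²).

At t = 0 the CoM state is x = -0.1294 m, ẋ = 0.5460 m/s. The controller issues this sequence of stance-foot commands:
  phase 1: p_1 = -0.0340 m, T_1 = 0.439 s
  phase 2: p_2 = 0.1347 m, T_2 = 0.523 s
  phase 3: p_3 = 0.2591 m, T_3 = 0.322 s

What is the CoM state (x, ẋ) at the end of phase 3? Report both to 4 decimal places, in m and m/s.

x = 1.1312, ẋ = 3.2825

phase 1: p=-0.0340, T=0.439, ωT=1.561874, cosh=2.488746, sinh=2.279003; start (x,ẋ)=(-0.129400, 0.546000) → end (x,ẋ)=(0.078322, 0.585329)
phase 2: p=0.1347, T=0.523, ωT=1.860729, cosh=3.291992, sinh=3.136432; start (x,ẋ)=(0.078322, 0.585329) → end (x,ẋ)=(0.465111, 1.297792)
phase 3: p=0.2591, T=0.322, ωT=1.145612, cosh=1.731197, sinh=1.413167; start (x,ẋ)=(0.465111, 1.297792) → end (x,ẋ)=(1.131232, 3.282507)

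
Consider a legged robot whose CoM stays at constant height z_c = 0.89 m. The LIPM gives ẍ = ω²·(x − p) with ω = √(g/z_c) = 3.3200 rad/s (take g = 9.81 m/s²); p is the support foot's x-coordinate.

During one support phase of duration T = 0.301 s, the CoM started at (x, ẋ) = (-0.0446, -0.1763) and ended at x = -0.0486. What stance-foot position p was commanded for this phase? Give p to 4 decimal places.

p = -0.1522

ωT = 3.3200·0.301 = 0.999320; cosh(ωT) = 1.542282, sinh(ωT) = 1.174152
x(T) = p + (x₀−p)·cosh(ωT) + (ẋ₀/ω)·sinh(ωT) ⇒ p·(1 − cosh) = x(T) − x₀·cosh − (ẋ₀/ω)·sinh
numerator   = -0.0486 − (-0.0446)·1.542282 − (-0.1763/3.3200)·1.174152 = 0.082536
denominator = 1 − 1.542282 = -0.542282
p = 0.082536 / -0.542282 = -0.1522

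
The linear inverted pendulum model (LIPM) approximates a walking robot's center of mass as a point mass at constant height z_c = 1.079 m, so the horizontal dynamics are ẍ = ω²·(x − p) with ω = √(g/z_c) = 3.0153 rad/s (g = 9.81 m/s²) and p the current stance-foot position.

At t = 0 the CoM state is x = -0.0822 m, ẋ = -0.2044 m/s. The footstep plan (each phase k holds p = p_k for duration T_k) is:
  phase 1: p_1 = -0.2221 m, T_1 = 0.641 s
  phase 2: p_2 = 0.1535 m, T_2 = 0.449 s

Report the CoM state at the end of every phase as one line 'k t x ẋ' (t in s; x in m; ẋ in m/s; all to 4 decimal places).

phase 1: p=-0.2221, T=0.641, ωT=1.932807, cosh=3.526810, sinh=3.382069; start (x,ẋ)=(-0.082200, -0.204400) → end (x,ẋ)=(0.042038, 0.705813)
phase 2: p=0.1535, T=0.449, ωT=1.353870, cosh=2.065310, sinh=1.807071; start (x,ẋ)=(0.042038, 0.705813) → end (x,ẋ)=(0.346292, 0.850385)

1 0.6410 0.0420 0.7058
2 1.0900 0.3463 0.8504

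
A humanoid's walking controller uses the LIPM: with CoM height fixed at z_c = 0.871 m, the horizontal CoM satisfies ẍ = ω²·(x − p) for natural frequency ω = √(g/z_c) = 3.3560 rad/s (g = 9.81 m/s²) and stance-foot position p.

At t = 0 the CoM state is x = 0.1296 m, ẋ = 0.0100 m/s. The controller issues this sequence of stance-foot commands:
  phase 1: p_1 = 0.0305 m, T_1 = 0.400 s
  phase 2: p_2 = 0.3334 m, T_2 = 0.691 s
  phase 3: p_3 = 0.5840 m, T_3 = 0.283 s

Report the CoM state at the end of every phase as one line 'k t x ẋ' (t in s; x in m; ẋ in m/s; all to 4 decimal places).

phase 1: p=0.0305, T=0.400, ωT=1.342400, cosh=2.044719, sinh=1.783501; start (x,ẋ)=(0.129600, 0.010000) → end (x,ẋ)=(0.238446, 0.613603)
phase 2: p=0.3334, T=0.691, ωT=2.318996, cosh=5.131918, sinh=5.033545; start (x,ẋ)=(0.238446, 0.613603) → end (x,ẋ)=(0.766426, 1.544944)
phase 3: p=0.5840, T=0.283, ωT=0.949748, cosh=1.485948, sinh=1.099110; start (x,ẋ)=(0.766426, 1.544944) → end (x,ẋ)=(1.361054, 2.968605)

1 0.4000 0.2384 0.6136
2 1.0910 0.7664 1.5449
3 1.3740 1.3611 2.9686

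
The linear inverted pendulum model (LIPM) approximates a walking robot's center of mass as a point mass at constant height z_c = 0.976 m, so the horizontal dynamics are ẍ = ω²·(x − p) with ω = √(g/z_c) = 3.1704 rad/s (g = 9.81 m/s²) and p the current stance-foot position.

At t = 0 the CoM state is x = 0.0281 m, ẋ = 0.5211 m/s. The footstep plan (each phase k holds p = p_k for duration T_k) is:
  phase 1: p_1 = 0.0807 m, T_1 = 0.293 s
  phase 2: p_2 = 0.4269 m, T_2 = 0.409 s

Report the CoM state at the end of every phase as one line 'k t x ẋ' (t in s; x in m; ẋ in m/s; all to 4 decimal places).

phase 1: p=0.0807, T=0.293, ωT=0.928927, cosh=1.463384, sinh=1.068407; start (x,ẋ)=(0.028100, 0.521100) → end (x,ẋ)=(0.179334, 0.584399)
phase 2: p=0.4269, T=0.409, ωT=1.296694, cosh=1.965309, sinh=1.691875; start (x,ẋ)=(0.179334, 0.584399) → end (x,ẋ)=(0.252219, -0.179401)

1 0.2930 0.1793 0.5844
2 0.7020 0.2522 -0.1794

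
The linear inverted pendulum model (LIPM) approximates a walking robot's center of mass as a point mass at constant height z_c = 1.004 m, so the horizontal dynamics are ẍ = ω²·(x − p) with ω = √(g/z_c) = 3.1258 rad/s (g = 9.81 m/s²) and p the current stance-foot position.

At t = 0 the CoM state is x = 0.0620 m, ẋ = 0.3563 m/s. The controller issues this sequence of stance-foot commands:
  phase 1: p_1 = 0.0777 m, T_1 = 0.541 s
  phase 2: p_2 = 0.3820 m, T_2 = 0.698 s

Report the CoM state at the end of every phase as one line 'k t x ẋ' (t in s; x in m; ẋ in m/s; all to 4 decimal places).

1 0.5410 0.3324 0.8707
2 1.2390 1.3779 3.2287

phase 1: p=0.0777, T=0.541, ωT=1.691058, cosh=2.804770, sinh=2.620446; start (x,ẋ)=(0.062000, 0.356300) → end (x,ẋ)=(0.332361, 0.870741)
phase 2: p=0.3820, T=0.698, ωT=2.181808, cosh=4.487578, sinh=4.374741; start (x,ẋ)=(0.332361, 0.870741) → end (x,ẋ)=(1.377896, 3.228733)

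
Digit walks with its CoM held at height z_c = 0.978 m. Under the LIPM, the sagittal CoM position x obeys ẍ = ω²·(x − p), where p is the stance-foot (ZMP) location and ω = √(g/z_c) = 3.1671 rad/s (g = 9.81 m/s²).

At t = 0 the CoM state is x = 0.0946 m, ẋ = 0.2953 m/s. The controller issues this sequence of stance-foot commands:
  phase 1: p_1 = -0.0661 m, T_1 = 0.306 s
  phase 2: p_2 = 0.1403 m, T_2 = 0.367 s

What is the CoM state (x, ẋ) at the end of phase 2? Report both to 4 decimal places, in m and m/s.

x = 0.8521, ẋ = 2.4333

phase 1: p=-0.0661, T=0.306, ωT=0.969133, cosh=1.507535, sinh=1.128123; start (x,ẋ)=(0.094600, 0.295300) → end (x,ẋ)=(0.281347, 1.019336)
phase 2: p=0.1403, T=0.367, ωT=1.162326, cosh=1.755059, sinh=1.442301; start (x,ẋ)=(0.281347, 1.019336) → end (x,ẋ)=(0.852053, 2.433285)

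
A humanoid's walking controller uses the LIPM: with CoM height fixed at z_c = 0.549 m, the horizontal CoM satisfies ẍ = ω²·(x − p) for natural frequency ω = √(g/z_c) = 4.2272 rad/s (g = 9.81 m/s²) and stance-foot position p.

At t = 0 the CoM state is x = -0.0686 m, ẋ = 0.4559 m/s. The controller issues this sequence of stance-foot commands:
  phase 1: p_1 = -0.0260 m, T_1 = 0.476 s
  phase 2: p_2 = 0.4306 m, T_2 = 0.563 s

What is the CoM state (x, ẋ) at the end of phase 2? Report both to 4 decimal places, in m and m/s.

phase 1: p=-0.0260, T=0.476, ωT=2.012147, cosh=3.806531, sinh=3.672829; start (x,ẋ)=(-0.068600, 0.455900) → end (x,ẋ)=(0.207953, 1.073999)
phase 2: p=0.4306, T=0.563, ωT=2.379914, cosh=5.448264, sinh=5.355705; start (x,ẋ)=(0.207953, 1.073999) → end (x,ẋ)=(0.578279, 0.810790)

x = 0.5783, ẋ = 0.8108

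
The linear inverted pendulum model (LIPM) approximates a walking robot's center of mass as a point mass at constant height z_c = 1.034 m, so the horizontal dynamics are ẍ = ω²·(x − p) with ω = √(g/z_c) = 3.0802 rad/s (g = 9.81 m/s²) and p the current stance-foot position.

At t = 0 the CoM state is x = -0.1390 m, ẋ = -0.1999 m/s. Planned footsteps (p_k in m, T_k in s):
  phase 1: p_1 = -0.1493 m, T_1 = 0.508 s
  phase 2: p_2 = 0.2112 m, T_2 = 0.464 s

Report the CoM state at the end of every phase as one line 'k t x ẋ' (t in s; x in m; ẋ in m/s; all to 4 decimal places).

1 0.5080 -0.2720 -0.4263
2 0.9720 -1.1277 -3.8698

phase 1: p=-0.1493, T=0.508, ωT=1.564742, cosh=2.495291, sinh=2.286149; start (x,ẋ)=(-0.139000, -0.199900) → end (x,ẋ)=(-0.271966, -0.426278)
phase 2: p=0.2112, T=0.464, ωT=1.429213, cosh=2.207454, sinh=1.967957; start (x,ẋ)=(-0.271966, -0.426278) → end (x,ẋ)=(-1.127718, -3.869796)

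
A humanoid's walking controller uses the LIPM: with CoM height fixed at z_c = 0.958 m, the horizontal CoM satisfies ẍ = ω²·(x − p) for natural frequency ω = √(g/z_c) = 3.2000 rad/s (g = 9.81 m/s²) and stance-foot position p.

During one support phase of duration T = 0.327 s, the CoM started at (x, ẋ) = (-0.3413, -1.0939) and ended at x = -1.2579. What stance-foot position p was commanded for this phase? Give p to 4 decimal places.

ωT = 3.2000·0.327 = 1.046400; cosh(ωT) = 1.599291, sinh(ωT) = 1.248091
x(T) = p + (x₀−p)·cosh(ωT) + (ẋ₀/ω)·sinh(ωT) ⇒ p·(1 − cosh) = x(T) − x₀·cosh − (ẋ₀/ω)·sinh
numerator   = -1.2579 − (-0.3413)·1.599291 − (-1.0939/3.2000)·1.248091 = -0.285410
denominator = 1 − 1.599291 = -0.599291
p = -0.285410 / -0.599291 = 0.4762

p = 0.4762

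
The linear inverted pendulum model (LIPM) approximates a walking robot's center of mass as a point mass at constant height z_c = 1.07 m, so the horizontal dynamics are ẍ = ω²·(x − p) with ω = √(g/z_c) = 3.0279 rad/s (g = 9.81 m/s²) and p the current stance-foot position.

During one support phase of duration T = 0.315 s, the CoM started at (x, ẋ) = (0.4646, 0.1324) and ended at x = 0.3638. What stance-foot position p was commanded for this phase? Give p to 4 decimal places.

ωT = 3.0279·0.315 = 0.953788; cosh(ωT) = 1.490401, sinh(ωT) = 1.105123
x(T) = p + (x₀−p)·cosh(ωT) + (ẋ₀/ω)·sinh(ωT) ⇒ p·(1 − cosh) = x(T) − x₀·cosh − (ẋ₀/ω)·sinh
numerator   = 0.3638 − (0.4646)·1.490401 − (0.1324/3.0279)·1.105123 = -0.376964
denominator = 1 − 1.490401 = -0.490401
p = -0.376964 / -0.490401 = 0.7687

p = 0.7687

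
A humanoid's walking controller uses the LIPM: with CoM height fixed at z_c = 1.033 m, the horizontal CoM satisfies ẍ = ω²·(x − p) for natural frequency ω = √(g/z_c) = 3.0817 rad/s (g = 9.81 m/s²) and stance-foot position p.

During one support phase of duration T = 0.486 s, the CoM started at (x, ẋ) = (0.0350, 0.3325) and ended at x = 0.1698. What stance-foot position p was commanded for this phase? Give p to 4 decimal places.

ωT = 3.0817·0.486 = 1.497706; cosh(ωT) = 2.347532, sinh(ωT) = 2.123889
x(T) = p + (x₀−p)·cosh(ωT) + (ẋ₀/ω)·sinh(ωT) ⇒ p·(1 − cosh) = x(T) − x₀·cosh − (ẋ₀/ω)·sinh
numerator   = 0.1698 − (0.0350)·2.347532 − (0.3325/3.0817)·2.123889 = -0.141521
denominator = 1 − 2.347532 = -1.347532
p = -0.141521 / -1.347532 = 0.1050

p = 0.1050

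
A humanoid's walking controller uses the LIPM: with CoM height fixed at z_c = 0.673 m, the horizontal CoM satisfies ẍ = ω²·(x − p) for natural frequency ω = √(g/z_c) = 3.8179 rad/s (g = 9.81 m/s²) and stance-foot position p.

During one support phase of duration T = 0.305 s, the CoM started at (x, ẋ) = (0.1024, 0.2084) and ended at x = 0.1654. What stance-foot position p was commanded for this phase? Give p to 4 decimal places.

p = 0.1234

ωT = 3.8179·0.305 = 1.164459; cosh(ωT) = 1.758141, sinh(ωT) = 1.446050
x(T) = p + (x₀−p)·cosh(ωT) + (ẋ₀/ω)·sinh(ωT) ⇒ p·(1 − cosh) = x(T) − x₀·cosh − (ẋ₀/ω)·sinh
numerator   = 0.1654 − (0.1024)·1.758141 − (0.2084/3.8179)·1.446050 = -0.093566
denominator = 1 − 1.758141 = -0.758141
p = -0.093566 / -0.758141 = 0.1234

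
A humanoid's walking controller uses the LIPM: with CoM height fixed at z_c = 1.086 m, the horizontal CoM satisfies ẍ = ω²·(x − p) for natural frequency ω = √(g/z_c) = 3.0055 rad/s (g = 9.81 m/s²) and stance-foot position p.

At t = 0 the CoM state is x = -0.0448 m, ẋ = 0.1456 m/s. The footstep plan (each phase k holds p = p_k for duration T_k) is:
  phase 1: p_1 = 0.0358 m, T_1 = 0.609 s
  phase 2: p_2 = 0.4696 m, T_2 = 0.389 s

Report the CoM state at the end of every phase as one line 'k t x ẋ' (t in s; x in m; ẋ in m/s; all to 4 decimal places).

phase 1: p=0.0358, T=0.609, ωT=1.830350, cosh=3.198212, sinh=3.037854; start (x,ẋ)=(-0.044800, 0.145600) → end (x,ẋ)=(-0.074808, -0.270240)
phase 2: p=0.4696, T=0.389, ωT=1.169139, cosh=1.764928, sinh=1.454294; start (x,ẋ)=(-0.074808, -0.270240) → end (x,ẋ)=(-0.622005, -2.856498)

1 0.6090 -0.0748 -0.2702
2 0.9980 -0.6220 -2.8565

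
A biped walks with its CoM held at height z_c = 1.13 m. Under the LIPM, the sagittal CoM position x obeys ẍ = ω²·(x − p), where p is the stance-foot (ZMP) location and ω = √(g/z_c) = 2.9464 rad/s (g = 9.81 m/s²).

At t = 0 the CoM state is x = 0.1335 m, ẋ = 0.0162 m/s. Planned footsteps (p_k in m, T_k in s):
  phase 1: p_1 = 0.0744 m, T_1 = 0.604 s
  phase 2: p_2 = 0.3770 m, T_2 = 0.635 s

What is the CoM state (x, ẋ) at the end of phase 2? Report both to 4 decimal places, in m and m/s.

x = 0.6152, ẋ = 0.8350

phase 1: p=0.0744, T=0.604, ωT=1.779626, cosh=3.048169, sinh=2.879468; start (x,ẋ)=(0.133500, 0.016200) → end (x,ẋ)=(0.270379, 0.550788)
phase 2: p=0.3770, T=0.635, ωT=1.870964, cosh=3.324265, sinh=3.170289; start (x,ẋ)=(0.270379, 0.550788) → end (x,ẋ)=(0.615204, 0.835024)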